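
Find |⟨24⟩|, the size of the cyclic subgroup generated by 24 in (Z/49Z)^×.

42

The order of 24 must divide φ(49) = φ(7^2) = 7·(7−1) = 42 = 2 · 3 · 7.
Divisors of 42: 1, 2, 3, 6, 7, 14, 21, 42.
Test each divisor d:
24^1 ≡ 24 (mod 49)
24^2 ≡ 37 (mod 49)
24^3 ≡ 6 (mod 49)
24^6 ≡ 36 (mod 49)
24^7 ≡ 31 (mod 49)
24^14 ≡ 30 (mod 49)
24^21 ≡ 48 (mod 49)
24^42 ≡ 1 (mod 49) ✓
The smallest such exponent is 42, so the order of 24 is 42.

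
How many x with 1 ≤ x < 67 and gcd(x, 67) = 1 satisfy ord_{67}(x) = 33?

20

φ(67) = 67 − 1 = 66 = 2 · 3 · 11.
(Z/67Z)^× is cyclic (|G| = 66); a cyclic group of order m has exactly φ(d) elements of each order d | m, and none otherwise.
33 = 3 · 11 divides 66, and φ(33) = 20.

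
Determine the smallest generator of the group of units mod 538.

3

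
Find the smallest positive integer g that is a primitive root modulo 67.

2

φ(67) = 67 − 1 = 66 = 2 · 3 · 11.
g is a primitive root iff g^(66/q) ≢ 1 (mod 67) for each prime q ∈ {2, 3, 11}.
g = 2: 2^33 ≡ 66; 2^22 ≡ 37; 2^6 ≡ 64 — none is 1, so 2 is a primitive root.
The smallest primitive root modulo 67 is 2.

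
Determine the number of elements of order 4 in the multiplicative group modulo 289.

2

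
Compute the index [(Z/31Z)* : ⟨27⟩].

3

Since 27 ∈ (Z/31Z)^×, its order divides φ(31) = 31 − 1 = 30 = 2 · 3 · 5.
Divisors of 30: 1, 2, 3, 5, 6, 10, 15, 30.
Check 27^d mod 31 for each divisor in increasing order:
27^1 ≡ 27 (mod 31)
27^2 ≡ 16 (mod 31)
27^3 ≡ 29 (mod 31)
27^5 ≡ 30 (mod 31)
27^6 ≡ 4 (mod 31)
27^10 ≡ 1 (mod 31) ✓
Thus |⟨27⟩| = ord(27) = 10.
[(Z/31Z)^× : ⟨27⟩] = 30/10 = 3.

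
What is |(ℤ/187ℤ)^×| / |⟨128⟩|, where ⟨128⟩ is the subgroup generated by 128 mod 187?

4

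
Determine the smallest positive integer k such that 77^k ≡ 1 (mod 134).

33

ord(77) | φ(134) = φ(2)·φ(67) = 1·66 = 66 = 2 · 3 · 11.
Divisors of 66: 1, 2, 3, 6, 11, 22, 33, 66.
Evaluate successive powers at the divisors of 66:
77^1 ≡ 77 (mod 134)
77^2 ≡ 33 (mod 134)
77^3 ≡ 129 (mod 134)
77^6 ≡ 25 (mod 134)
77^11 ≡ 29 (mod 134)
77^22 ≡ 37 (mod 134)
77^33 ≡ 1 (mod 134) ✓
Therefore the multiplicative order of 77 modulo 134 is 33.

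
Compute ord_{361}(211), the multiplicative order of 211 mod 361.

The order of 211 must divide φ(361) = φ(19^2) = 19·(19−1) = 342 = 2 · 3^2 · 19.
Divisors of 342: 1, 2, 3, 6, 9, 18, 19, 38, 57, 114, 171, 342.
Compute 211^d (mod 361) for the divisors d until we hit 1:
211^1 ≡ 211
211^2 ≡ 118
211^3 ≡ 350
211^6 ≡ 121
211^9 ≡ 113
211^18 ≡ 134
211^19 ≡ 116
211^38 ≡ 99
211^57 ≡ 293
211^114 ≡ 292
211^171 ≡ 360
211^342 ≡ 1
Hence ord(211) = 342.

342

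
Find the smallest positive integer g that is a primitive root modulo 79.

φ(79) = 79 − 1 = 78 = 2 · 3 · 13.
g is a primitive root iff g^(78/q) ≢ 1 (mod 79) for each prime q ∈ {2, 3, 13}.
g = 2: 2^39 ≡ 1 — hits 1, so not a primitive root.
g = 3: 3^39 ≡ 78; 3^26 ≡ 23; 3^6 ≡ 18 — none is 1, so 3 is a primitive root.
So 3 is the smallest generator of (Z/79Z)^×.

3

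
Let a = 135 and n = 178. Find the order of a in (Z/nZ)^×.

Since 135 ∈ (Z/178Z)^×, its order divides φ(178) = φ(2)·φ(89) = 1·88 = 88 = 2^3 · 11.
Divisors of 88: 1, 2, 4, 8, 11, 22, 44, 88.
Test each divisor d:
135^1 ≡ 135 (mod 178)
135^2 ≡ 69 (mod 178)
135^4 ≡ 133 (mod 178)
135^8 ≡ 67 (mod 178)
135^11 ≡ 37 (mod 178)
135^22 ≡ 123 (mod 178)
135^44 ≡ 177 (mod 178)
135^88 ≡ 1 (mod 178) ✓
Hence ord(135) = 88.

88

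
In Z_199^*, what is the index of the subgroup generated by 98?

6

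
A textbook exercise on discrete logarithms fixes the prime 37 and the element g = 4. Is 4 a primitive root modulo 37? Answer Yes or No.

No

φ(37) = 37 − 1 = 36 = 2^2 · 3^2.
It suffices to check that the order of 4 is not a proper divisor of 36: compute 4^(36/q) for q ∈ {2, 3}.
4^18 ≡ 1 (mod 37)  [q = 2: ≡ 1 ✗]
4^12 ≡ 10 (mod 37)  [q = 3: ≢ 1 ✓]
The check at q = 2 fails, so 4 generates a proper subgroup.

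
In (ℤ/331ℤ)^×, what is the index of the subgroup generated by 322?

1

The order of 322 must divide φ(331) = 331 − 1 = 330 = 2 · 3 · 5 · 11.
Divisors of 330: 1, 2, 3, 5, 6, 10, 11, 15, 22, 30, 33, 55, 66, 110, 165, 330.
Compute 322^d (mod 331) for the divisors d until we hit 1:
322^1 ≡ 322
322^2 ≡ 81
322^3 ≡ 264
322^5 ≡ 200
322^6 ≡ 186
322^10 ≡ 280
322^11 ≡ 128
322^15 ≡ 61
322^22 ≡ 165
322^30 ≡ 80
322^33 ≡ 267
322^55 ≡ 32
322^66 ≡ 124
322^110 ≡ 31
322^165 ≡ 330
322^330 ≡ 1
So ord_331(322) = 330, hence |⟨322⟩| = 330.
Index = |(Z/331Z)^×| / |⟨322⟩| = 330 / 330 = 1.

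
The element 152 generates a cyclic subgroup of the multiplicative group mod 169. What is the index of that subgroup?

The order of 152 must divide φ(169) = φ(13^2) = 13·(13−1) = 156 = 2^2 · 3 · 13.
Divisors of 156: 1, 2, 3, 4, 6, 12, 13, 26, 39, 52, 78, 156.
Evaluate successive powers at the divisors of 156:
152^1 ≡ 152
152^2 ≡ 120
152^3 ≡ 157
152^4 ≡ 35
152^6 ≡ 144
152^12 ≡ 118
152^13 ≡ 22
152^26 ≡ 146
152^39 ≡ 1
Thus |⟨152⟩| = ord(152) = 39.
[(Z/169Z)^× : ⟨152⟩] = 156/39 = 4.

4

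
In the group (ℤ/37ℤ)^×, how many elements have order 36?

12

φ(37) = 37 − 1 = 36 = 2^2 · 3^2.
(Z/37Z)^× is cyclic (|G| = 36); a cyclic group of order m has exactly φ(d) elements of each order d | m, and none otherwise.
36 = 2^2 · 3^2 divides 36, and φ(36) = 12.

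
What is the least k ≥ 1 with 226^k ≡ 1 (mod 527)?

240

Since 226 ∈ (Z/527Z)^×, its order divides φ(527) = φ(17·31) = (17−1)·(31−1) = 16·30 = 480 = 2^5 · 3 · 5.
Divisors of 480: 1, 2, 3, 4, 5, 6, 8, 10, 12, 15, 16, 20, 24, 30, 32, 40, 48, 60, 80, 96, 120, 160, 240, 480.
Evaluate successive powers at the divisors of 480:
226^1 ≡ 226 (mod 527)
226^2 ≡ 484 (mod 527)
226^3 ≡ 295 (mod 527)
226^4 ≡ 268 (mod 527)
226^5 ≡ 490 (mod 527)
226^6 ≡ 70 (mod 527)
226^8 ≡ 152 (mod 527)
226^10 ≡ 315 (mod 527)
226^12 ≡ 157 (mod 527)
226^15 ≡ 466 (mod 527)
226^16 ≡ 443 (mod 527)
226^20 ≡ 149 (mod 527)
226^24 ≡ 407 (mod 527)
226^30 ≡ 32 (mod 527)
226^32 ≡ 205 (mod 527)
226^40 ≡ 67 (mod 527)
226^48 ≡ 171 (mod 527)
226^60 ≡ 497 (mod 527)
226^80 ≡ 273 (mod 527)
226^96 ≡ 256 (mod 527)
226^120 ≡ 373 (mod 527)
226^160 ≡ 222 (mod 527)
226^240 ≡ 1 (mod 527) ✓
Therefore the multiplicative order of 226 modulo 527 is 240.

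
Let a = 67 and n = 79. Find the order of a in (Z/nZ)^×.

13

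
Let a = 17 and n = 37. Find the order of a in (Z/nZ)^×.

36

By Lagrange's theorem, ord_37(17) divides φ(37) = 37 − 1 = 36 = 2^2 · 3^2.
Divisors of 36: 1, 2, 3, 4, 6, 9, 12, 18, 36.
Compute 17^d (mod 37) for the divisors d until we hit 1:
17^1 ≡ 17
17^2 ≡ 30
17^3 ≡ 29
17^4 ≡ 12
17^6 ≡ 27
17^9 ≡ 6
17^12 ≡ 26
17^18 ≡ 36
17^36 ≡ 1
Hence ord(17) = 36.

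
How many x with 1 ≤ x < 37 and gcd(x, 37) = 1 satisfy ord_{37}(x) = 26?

0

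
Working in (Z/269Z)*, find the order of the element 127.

134

Since 127 ∈ (Z/269Z)^×, its order divides φ(269) = 269 − 1 = 268 = 2^2 · 67.
Divisors of 268: 1, 2, 4, 67, 134, 268.
Check 127^d mod 269 for each divisor in increasing order:
127^1 ≡ 127 (mod 269)
127^2 ≡ 258 (mod 269)
127^4 ≡ 121 (mod 269)
127^67 ≡ 268 (mod 269)
127^134 ≡ 1 (mod 269) ✓
Therefore the multiplicative order of 127 modulo 269 is 134.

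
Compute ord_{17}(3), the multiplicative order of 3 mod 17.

Since 3 ∈ (Z/17Z)^×, its order divides φ(17) = 17 − 1 = 16 = 2^4.
Divisors of 16: 1, 2, 4, 8, 16.
Compute 3^d (mod 17) for the divisors d until we hit 1:
3^1 ≡ 3 (mod 17)
3^2 ≡ 9 (mod 17)
3^4 ≡ 13 (mod 17)
3^8 ≡ 16 (mod 17)
3^16 ≡ 1 (mod 17) ✓
So ord_17(3) = 16.

16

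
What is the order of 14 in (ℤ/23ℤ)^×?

The order of 14 must divide φ(23) = 23 − 1 = 22 = 2 · 11.
Divisors of 22: 1, 2, 11, 22.
Evaluate successive powers at the divisors of 22:
14^1 ≡ 14 (mod 23)
14^2 ≡ 12 (mod 23)
14^11 ≡ 22 (mod 23)
14^22 ≡ 1 (mod 23) ✓
So ord_23(14) = 22.

22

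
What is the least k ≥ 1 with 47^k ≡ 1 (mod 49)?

42

By Lagrange's theorem, ord_49(47) divides φ(49) = φ(7^2) = 7·(7−1) = 42 = 2 · 3 · 7.
Divisors of 42: 1, 2, 3, 6, 7, 14, 21, 42.
Evaluate successive powers at the divisors of 42:
47^1 ≡ 47
47^2 ≡ 4
47^3 ≡ 41
47^6 ≡ 15
47^7 ≡ 19
47^14 ≡ 18
47^21 ≡ 48
47^42 ≡ 1
So ord_49(47) = 42.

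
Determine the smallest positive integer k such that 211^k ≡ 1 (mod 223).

111

The order of 211 must divide φ(223) = 223 − 1 = 222 = 2 · 3 · 37.
Divisors of 222: 1, 2, 3, 6, 37, 74, 111, 222.
Compute 211^d (mod 223) for the divisors d until we hit 1:
211^1 ≡ 211 (mod 223)
211^2 ≡ 144 (mod 223)
211^3 ≡ 56 (mod 223)
211^6 ≡ 14 (mod 223)
211^37 ≡ 39 (mod 223)
211^74 ≡ 183 (mod 223)
211^111 ≡ 1 (mod 223) ✓
Therefore the multiplicative order of 211 modulo 223 is 111.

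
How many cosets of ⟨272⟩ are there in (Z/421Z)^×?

10

ord(272) | φ(421) = 421 − 1 = 420 = 2^2 · 3 · 5 · 7.
Divisors of 420: 1, 2, 3, 4, 5, 6, 7, 10, 12, 14, 15, 20, 21, 28, 30, 35, 42, 60, 70, 84, 105, 140, 210, 420.
Test each divisor d:
272^1 ≡ 272 (mod 421)
272^2 ≡ 309 (mod 421)
272^3 ≡ 269 (mod 421)
272^4 ≡ 335 (mod 421)
272^5 ≡ 184 (mod 421)
272^6 ≡ 370 (mod 421)
272^7 ≡ 21 (mod 421)
272^10 ≡ 176 (mod 421)
272^12 ≡ 75 (mod 421)
272^14 ≡ 20 (mod 421)
272^15 ≡ 388 (mod 421)
272^20 ≡ 243 (mod 421)
272^21 ≡ 420 (mod 421)
272^28 ≡ 400 (mod 421)
272^30 ≡ 247 (mod 421)
272^35 ≡ 401 (mod 421)
272^42 ≡ 1 (mod 421) ✓
So ord_421(272) = 42, hence |⟨272⟩| = 42.
Index = |(Z/421Z)^×| / |⟨272⟩| = 420 / 42 = 10.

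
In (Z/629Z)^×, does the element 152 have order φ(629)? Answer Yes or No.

No

629 = 17 · 37 is a product of two distinct odd primes, so (Z/629Z)^× ≅ (Z/17Z)^× × (Z/37Z)^× is not cyclic.
No primitive root modulo 629 exists; in particular 152 is not one.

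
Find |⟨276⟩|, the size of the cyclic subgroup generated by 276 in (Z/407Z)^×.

36

ord(276) | φ(407) = φ(11·37) = (11−1)·(37−1) = 10·36 = 360 = 2^3 · 3^2 · 5.
Divisors of 360: 1, 2, 3, 4, 5, 6, 8, 9, 10, 12, 15, 18, 20, 24, 30, 36, 40, 45, 60, 72, 90, 120, 180, 360.
Test each divisor d:
276^1 ≡ 276 (mod 407)
276^2 ≡ 67 (mod 407)
276^3 ≡ 177 (mod 407)
276^4 ≡ 12 (mod 407)
276^5 ≡ 56 (mod 407)
276^6 ≡ 397 (mod 407)
276^8 ≡ 144 (mod 407)
276^9 ≡ 265 (mod 407)
276^10 ≡ 287 (mod 407)
276^12 ≡ 100 (mod 407)
276^15 ≡ 199 (mod 407)
276^18 ≡ 221 (mod 407)
276^20 ≡ 155 (mod 407)
276^24 ≡ 232 (mod 407)
276^30 ≡ 122 (mod 407)
276^36 ≡ 1 (mod 407) ✓
So ord_407(276) = 36.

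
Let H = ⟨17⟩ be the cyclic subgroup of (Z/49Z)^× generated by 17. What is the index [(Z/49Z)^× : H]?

1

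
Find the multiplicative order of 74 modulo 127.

63

Since 74 ∈ (Z/127Z)^×, its order divides φ(127) = 127 − 1 = 126 = 2 · 3^2 · 7.
Divisors of 126: 1, 2, 3, 6, 7, 9, 14, 18, 21, 42, 63, 126.
Check 74^d mod 127 for each divisor in increasing order:
74^1 ≡ 74
74^2 ≡ 15
74^3 ≡ 94
74^6 ≡ 73
74^7 ≡ 68
74^9 ≡ 4
74^14 ≡ 52
74^18 ≡ 16
74^21 ≡ 107
74^42 ≡ 19
74^63 ≡ 1
The smallest such exponent is 63, so the order of 74 is 63.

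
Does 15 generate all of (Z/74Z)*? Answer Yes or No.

Yes

φ(74) = φ(2)·φ(37) = 1·36 = 36 = 2^2 · 3^2.
Test 15^(36/q) mod 74 for each prime factor q of 36:
15^18 ≡ 73 (mod 74)  [q = 2: ≢ 1 ✓]
15^12 ≡ 63 (mod 74)  [q = 3: ≢ 1 ✓]
Every test exponent gives a nontrivial residue, hence 15 generates the full group.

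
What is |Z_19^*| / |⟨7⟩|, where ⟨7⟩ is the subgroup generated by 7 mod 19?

6

By Lagrange's theorem, ord_19(7) divides φ(19) = 19 − 1 = 18 = 2 · 3^2.
Divisors of 18: 1, 2, 3, 6, 9, 18.
Compute 7^d (mod 19) for the divisors d until we hit 1:
7^1 ≡ 7 (mod 19)
7^2 ≡ 11 (mod 19)
7^3 ≡ 1 (mod 19) ✓
The order of 7 is 3, so the subgroup it generates has 3 elements.
[(Z/19Z)^× : ⟨7⟩] = 18/3 = 6.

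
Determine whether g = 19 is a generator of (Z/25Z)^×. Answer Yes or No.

φ(25) = φ(5^2) = 5·(5−1) = 20 = 2^2 · 5.
Test 19^(20/q) mod 25 for each prime factor q of 20:
19^10 ≡ 1 (mod 25)  [q = 2: ≡ 1 ✗]
19^4 ≡ 21 (mod 25)  [q = 5: ≢ 1 ✓]
Since 19^10 ≡ 1, the order of 19 divides 10 < 20, so 19 is not a primitive root.

No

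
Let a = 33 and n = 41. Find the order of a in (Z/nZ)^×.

Since 33 ∈ (Z/41Z)^×, its order divides φ(41) = 41 − 1 = 40 = 2^3 · 5.
Divisors of 40: 1, 2, 4, 5, 8, 10, 20, 40.
Check 33^d mod 41 for each divisor in increasing order:
33^1 ≡ 33 (mod 41)
33^2 ≡ 23 (mod 41)
33^4 ≡ 37 (mod 41)
33^5 ≡ 32 (mod 41)
33^8 ≡ 16 (mod 41)
33^10 ≡ 40 (mod 41)
33^20 ≡ 1 (mod 41) ✓
So ord_41(33) = 20.

20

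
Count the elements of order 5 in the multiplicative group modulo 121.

φ(121) = φ(11^2) = 11·(11−1) = 110 = 2 · 5 · 11.
Since (Z/121Z)^× is cyclic of order 110, the number of elements of order d is φ(d) when d | 110 and 0 otherwise.
5 | 110, and φ(5) = 5 − 1 = 4.

4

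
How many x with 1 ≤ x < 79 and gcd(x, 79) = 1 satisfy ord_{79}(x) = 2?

1

φ(79) = 79 − 1 = 78 = 2 · 3 · 13.
(Z/79Z)^× is cyclic (|G| = 78); a cyclic group of order m has exactly φ(d) elements of each order d | m, and none otherwise.
2 | 78, and φ(2) = 2 − 1 = 1.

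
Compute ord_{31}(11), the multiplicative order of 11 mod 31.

30

ord(11) | φ(31) = 31 − 1 = 30 = 2 · 3 · 5.
Divisors of 30: 1, 2, 3, 5, 6, 10, 15, 30.
Evaluate successive powers at the divisors of 30:
11^1 ≡ 11 (mod 31)
11^2 ≡ 28 (mod 31)
11^3 ≡ 29 (mod 31)
11^5 ≡ 6 (mod 31)
11^6 ≡ 4 (mod 31)
11^10 ≡ 5 (mod 31)
11^15 ≡ 30 (mod 31)
11^30 ≡ 1 (mod 31) ✓
Therefore the multiplicative order of 11 modulo 31 is 30.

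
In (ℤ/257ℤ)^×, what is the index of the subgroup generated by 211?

4

Since 211 ∈ (Z/257Z)^×, its order divides φ(257) = 257 − 1 = 256 = 2^8.
Divisors of 256: 1, 2, 4, 8, 16, 32, 64, 128, 256.
Compute 211^d (mod 257) for the divisors d until we hit 1:
211^1 ≡ 211 (mod 257)
211^2 ≡ 60 (mod 257)
211^4 ≡ 2 (mod 257)
211^8 ≡ 4 (mod 257)
211^16 ≡ 16 (mod 257)
211^32 ≡ 256 (mod 257)
211^64 ≡ 1 (mod 257) ✓
The order of 211 is 64, so the subgroup it generates has 64 elements.
The index is φ(257) / ord(211) = 256 / 64 = 4.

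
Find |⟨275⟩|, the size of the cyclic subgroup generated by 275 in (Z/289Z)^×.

272

The order of 275 must divide φ(289) = φ(17^2) = 17·(17−1) = 272 = 2^4 · 17.
Divisors of 272: 1, 2, 4, 8, 16, 17, 34, 68, 136, 272.
Check 275^d mod 289 for each divisor in increasing order:
275^1 ≡ 275 (mod 289)
275^2 ≡ 196 (mod 289)
275^4 ≡ 268 (mod 289)
275^8 ≡ 152 (mod 289)
275^16 ≡ 273 (mod 289)
275^17 ≡ 224 (mod 289)
275^34 ≡ 179 (mod 289)
275^68 ≡ 251 (mod 289)
275^136 ≡ 288 (mod 289)
275^272 ≡ 1 (mod 289) ✓
Hence ord(275) = 272.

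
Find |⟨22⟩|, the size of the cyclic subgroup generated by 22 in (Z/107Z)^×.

106

By Lagrange's theorem, ord_107(22) divides φ(107) = 107 − 1 = 106 = 2 · 53.
Divisors of 106: 1, 2, 53, 106.
Evaluate successive powers at the divisors of 106:
22^1 ≡ 22 (mod 107)
22^2 ≡ 56 (mod 107)
22^53 ≡ 106 (mod 107)
22^106 ≡ 1 (mod 107) ✓
So ord_107(22) = 106.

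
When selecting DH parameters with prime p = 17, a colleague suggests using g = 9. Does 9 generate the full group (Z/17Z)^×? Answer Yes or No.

φ(17) = 17 − 1 = 16 = 2^4.
Test 9^(16/q) mod 17 for each prime factor q of 16:
9^8 ≡ 1 (mod 17)  [q = 2: ≡ 1 ✗]
The check at q = 2 fails, so 9 generates a proper subgroup.

No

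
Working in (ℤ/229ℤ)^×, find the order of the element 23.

228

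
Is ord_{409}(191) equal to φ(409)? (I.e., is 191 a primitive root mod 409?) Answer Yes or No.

No

φ(409) = 409 − 1 = 408 = 2^3 · 3 · 17.
191 is a primitive root mod 409 iff 191^(φ(409)/q) ≢ 1 for every prime q | φ(409), i.e. q ∈ {2, 3, 17}.
191^204 ≡ 1 (mod 409)  [q = 2: ≡ 1 ✗]
191^136 ≡ 53 (mod 409)  [q = 3: ≢ 1 ✓]
191^24 ≡ 83 (mod 409)  [q = 17: ≢ 1 ✓]
Since 191^204 ≡ 1, the order of 191 divides 204 < 408, so 191 is not a primitive root.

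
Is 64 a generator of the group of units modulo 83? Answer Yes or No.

No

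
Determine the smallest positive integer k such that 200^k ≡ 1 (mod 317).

316

ord(200) | φ(317) = 317 − 1 = 316 = 2^2 · 79.
Divisors of 316: 1, 2, 4, 79, 158, 316.
Evaluate successive powers at the divisors of 316:
200^1 ≡ 200
200^2 ≡ 58
200^4 ≡ 194
200^79 ≡ 203
200^158 ≡ 316
200^316 ≡ 1
Hence ord(200) = 316.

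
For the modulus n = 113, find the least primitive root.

3

φ(113) = 113 − 1 = 112 = 2^4 · 7.
g is a primitive root iff g^(112/q) ≢ 1 (mod 113) for each prime q ∈ {2, 7}.
g = 2: 2^56 ≡ 1 — hits 1, so not a primitive root.
g = 3: 3^56 ≡ 112; 3^16 ≡ 49 — none is 1, so 3 is a primitive root.
The smallest primitive root modulo 113 is 3.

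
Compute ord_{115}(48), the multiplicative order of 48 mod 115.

44

ord(48) | φ(115) = φ(5·23) = (5−1)·(23−1) = 4·22 = 88 = 2^3 · 11.
Divisors of 88: 1, 2, 4, 8, 11, 22, 44, 88.
Evaluate successive powers at the divisors of 88:
48^1 ≡ 48
48^2 ≡ 4
48^4 ≡ 16
48^8 ≡ 26
48^11 ≡ 47
48^22 ≡ 24
48^44 ≡ 1
So ord_115(48) = 44.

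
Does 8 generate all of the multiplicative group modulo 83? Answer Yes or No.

Yes

φ(83) = 83 − 1 = 82 = 2 · 41.
8 is a primitive root mod 83 iff 8^(φ(83)/q) ≢ 1 for every prime q | φ(83), i.e. q ∈ {2, 41}.
8^41 ≡ 82 (mod 83)  [q = 2: ≢ 1 ✓]
8^2 ≡ 64 (mod 83)  [q = 41: ≢ 1 ✓]
All checks pass, so 8 has order 82 and is a primitive root modulo 83.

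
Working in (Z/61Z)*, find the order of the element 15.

By Lagrange's theorem, ord_61(15) divides φ(61) = 61 − 1 = 60 = 2^2 · 3 · 5.
Divisors of 60: 1, 2, 3, 4, 5, 6, 10, 12, 15, 20, 30, 60.
Test each divisor d:
15^1 ≡ 15 (mod 61)
15^2 ≡ 42 (mod 61)
15^3 ≡ 20 (mod 61)
15^4 ≡ 56 (mod 61)
15^5 ≡ 47 (mod 61)
15^6 ≡ 34 (mod 61)
15^10 ≡ 13 (mod 61)
15^12 ≡ 58 (mod 61)
15^15 ≡ 1 (mod 61) ✓
Hence ord(15) = 15.

15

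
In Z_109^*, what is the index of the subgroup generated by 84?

2

The order of 84 must divide φ(109) = 109 − 1 = 108 = 2^2 · 3^3.
Divisors of 108: 1, 2, 3, 4, 6, 9, 12, 18, 27, 36, 54, 108.
Evaluate successive powers at the divisors of 108:
84^1 ≡ 84 (mod 109)
84^2 ≡ 80 (mod 109)
84^3 ≡ 71 (mod 109)
84^4 ≡ 78 (mod 109)
84^6 ≡ 27 (mod 109)
84^9 ≡ 64 (mod 109)
84^12 ≡ 75 (mod 109)
84^18 ≡ 63 (mod 109)
84^27 ≡ 108 (mod 109)
84^36 ≡ 45 (mod 109)
84^54 ≡ 1 (mod 109) ✓
The order of 84 is 54, so the subgroup it generates has 54 elements.
The index is φ(109) / ord(84) = 108 / 54 = 2.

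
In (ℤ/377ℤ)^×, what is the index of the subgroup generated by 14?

The order of 14 must divide φ(377) = φ(13·29) = (13−1)·(29−1) = 12·28 = 336 = 2^4 · 3 · 7.
Divisors of 336: 1, 2, 3, 4, 6, 7, 8, 12, 14, 16, 21, 24, 28, 42, 48, 56, 84, 112, 168, 336.
Compute 14^d (mod 377) for the divisors d until we hit 1:
14^1 ≡ 14 (mod 377)
14^2 ≡ 196 (mod 377)
14^3 ≡ 105 (mod 377)
14^4 ≡ 339 (mod 377)
14^6 ≡ 92 (mod 377)
14^7 ≡ 157 (mod 377)
14^8 ≡ 313 (mod 377)
14^12 ≡ 170 (mod 377)
14^14 ≡ 144 (mod 377)
14^16 ≡ 326 (mod 377)
14^21 ≡ 365 (mod 377)
14^24 ≡ 248 (mod 377)
14^28 ≡ 1 (mod 377) ✓
The order of 14 is 28, so the subgroup it generates has 28 elements.
Index = |(Z/377Z)^×| / |⟨14⟩| = 336 / 28 = 12.

12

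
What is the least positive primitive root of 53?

2

φ(53) = 53 − 1 = 52 = 2^2 · 13.
Test candidates g = 2, 3, … against the prime factors q ∈ {2, 13} of φ(53): g is a generator iff g^(52/q) ≢ 1 for every such q.
g = 2: 2^26 ≡ 52; 2^4 ≡ 16 — none is 1, so 2 is a primitive root.
So 2 is the smallest generator of (Z/53Z)^×.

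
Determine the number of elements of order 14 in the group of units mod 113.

φ(113) = 113 − 1 = 112 = 2^4 · 7.
(Z/113Z)^× is cyclic (|G| = 112); a cyclic group of order m has exactly φ(d) elements of each order d | m, and none otherwise.
14 = 2 · 7 divides 112, and φ(14) = 6.

6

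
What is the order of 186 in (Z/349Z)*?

116

By Lagrange's theorem, ord_349(186) divides φ(349) = 349 − 1 = 348 = 2^2 · 3 · 29.
Divisors of 348: 1, 2, 3, 4, 6, 12, 29, 58, 87, 116, 174, 348.
Check 186^d mod 349 for each divisor in increasing order:
186^1 ≡ 186 (mod 349)
186^2 ≡ 45 (mod 349)
186^3 ≡ 343 (mod 349)
186^4 ≡ 280 (mod 349)
186^6 ≡ 36 (mod 349)
186^12 ≡ 249 (mod 349)
186^29 ≡ 213 (mod 349)
186^58 ≡ 348 (mod 349)
186^87 ≡ 136 (mod 349)
186^116 ≡ 1 (mod 349) ✓
Therefore the multiplicative order of 186 modulo 349 is 116.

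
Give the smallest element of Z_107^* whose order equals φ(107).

2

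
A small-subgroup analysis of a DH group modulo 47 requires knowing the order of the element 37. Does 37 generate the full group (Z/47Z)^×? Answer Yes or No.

φ(47) = 47 − 1 = 46 = 2 · 23.
An element g generates (Z/47Z)^× iff g^(46/q) ≢ 1 (mod 47) for each prime q ∈ {2, 23}.
37^23 ≡ 1 (mod 47)  [q = 2: ≡ 1 ✗]
37^2 ≡ 6 (mod 47)  [q = 23: ≢ 1 ✓]
37^23 ≡ 1 shows ord(37) | 23, strictly less than φ(47); not a primitive root.

No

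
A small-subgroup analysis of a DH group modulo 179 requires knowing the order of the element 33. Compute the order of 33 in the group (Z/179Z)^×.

178

Since 33 ∈ (Z/179Z)^×, its order divides φ(179) = 179 − 1 = 178 = 2 · 89.
Divisors of 178: 1, 2, 89, 178.
Compute 33^d (mod 179) for the divisors d until we hit 1:
33^1 ≡ 33 (mod 179)
33^2 ≡ 15 (mod 179)
33^89 ≡ 178 (mod 179)
33^178 ≡ 1 (mod 179) ✓
So ord_179(33) = 178.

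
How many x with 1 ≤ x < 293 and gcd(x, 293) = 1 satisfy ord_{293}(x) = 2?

φ(293) = 293 − 1 = 292 = 2^2 · 73.
In a cyclic group of order 292, there are φ(d) elements of order d for each divisor d of 292, and zero for non-divisors.
2 | 292, and φ(2) = 2 − 1 = 1.

1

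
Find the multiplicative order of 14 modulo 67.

ord(14) | φ(67) = 67 − 1 = 66 = 2 · 3 · 11.
Divisors of 66: 1, 2, 3, 6, 11, 22, 33, 66.
Test each divisor d:
14^1 ≡ 14 (mod 67)
14^2 ≡ 62 (mod 67)
14^3 ≡ 64 (mod 67)
14^6 ≡ 9 (mod 67)
14^11 ≡ 1 (mod 67) ✓
So ord_67(14) = 11.

11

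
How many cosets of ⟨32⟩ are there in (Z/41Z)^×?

10

By Lagrange's theorem, ord_41(32) divides φ(41) = 41 − 1 = 40 = 2^3 · 5.
Divisors of 40: 1, 2, 4, 5, 8, 10, 20, 40.
Check 32^d mod 41 for each divisor in increasing order:
32^1 ≡ 32
32^2 ≡ 40
32^4 ≡ 1
The order of 32 is 4, so the subgroup it generates has 4 elements.
The index is φ(41) / ord(32) = 40 / 4 = 10.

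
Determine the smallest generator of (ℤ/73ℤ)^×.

5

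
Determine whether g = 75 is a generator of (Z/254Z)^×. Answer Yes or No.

φ(254) = φ(2)·φ(127) = 1·126 = 126 = 2 · 3^2 · 7.
75 is a primitive root mod 254 iff 75^(φ(254)/q) ≢ 1 for every prime q | φ(254), i.e. q ∈ {2, 3, 7}.
75^63 ≡ 253 (mod 254)  [q = 2: ≢ 1 ✓]
75^42 ≡ 107 (mod 254)  [q = 3: ≢ 1 ✓]
75^18 ≡ 1 (mod 254)  [q = 7: ≡ 1 ✗]
75^18 ≡ 1 shows ord(75) | 18, strictly less than φ(254); not a primitive root.

No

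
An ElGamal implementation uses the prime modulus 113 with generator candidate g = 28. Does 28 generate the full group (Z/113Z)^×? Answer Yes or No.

φ(113) = 113 − 1 = 112 = 2^4 · 7.
It suffices to check that the order of 28 is not a proper divisor of 112: compute 28^(112/q) for q ∈ {2, 7}.
28^56 ≡ 1 (mod 113)  [q = 2: ≡ 1 ✗]
28^16 ≡ 106 (mod 113)  [q = 7: ≢ 1 ✓]
Since 28^56 ≡ 1, the order of 28 divides 56 < 112, so 28 is not a primitive root.

No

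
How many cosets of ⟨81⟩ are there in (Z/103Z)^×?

The order of 81 must divide φ(103) = 103 − 1 = 102 = 2 · 3 · 17.
Divisors of 102: 1, 2, 3, 6, 17, 34, 51, 102.
Check 81^d mod 103 for each divisor in increasing order:
81^1 ≡ 81 (mod 103)
81^2 ≡ 72 (mod 103)
81^3 ≡ 64 (mod 103)
81^6 ≡ 79 (mod 103)
81^17 ≡ 1 (mod 103) ✓
Thus |⟨81⟩| = ord(81) = 17.
Index = |(Z/103Z)^×| / |⟨81⟩| = 102 / 17 = 6.

6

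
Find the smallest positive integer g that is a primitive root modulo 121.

2

φ(121) = φ(11^2) = 11·(11−1) = 110 = 2 · 5 · 11.
g is a primitive root iff g^(110/q) ≢ 1 (mod 121) for each prime q ∈ {2, 5, 11}.
g = 2: 2^55 ≡ 120; 2^22 ≡ 81; 2^10 ≡ 56 — none is 1, so 2 is a primitive root.
The smallest primitive root modulo 121 is 2.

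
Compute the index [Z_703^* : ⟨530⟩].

72

The order of 530 must divide φ(703) = φ(19·37) = (19−1)·(37−1) = 18·36 = 648 = 2^3 · 3^4.
Divisors of 648: 1, 2, 3, 4, 6, 8, 9, 12, 18, 24, 27, 36, 54, 72, 81, 108, 162, 216, 324, 648.
Compute 530^d (mod 703) for the divisors d until we hit 1:
530^1 ≡ 530
530^2 ≡ 403
530^3 ≡ 581
530^4 ≡ 16
530^6 ≡ 121
530^8 ≡ 256
530^9 ≡ 1
So ord_703(530) = 9, hence |⟨530⟩| = 9.
The index is φ(703) / ord(530) = 648 / 9 = 72.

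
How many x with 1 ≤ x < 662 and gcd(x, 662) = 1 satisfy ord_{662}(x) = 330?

80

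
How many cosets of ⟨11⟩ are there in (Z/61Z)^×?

15

ord(11) | φ(61) = 61 − 1 = 60 = 2^2 · 3 · 5.
Divisors of 60: 1, 2, 3, 4, 5, 6, 10, 12, 15, 20, 30, 60.
Check 11^d mod 61 for each divisor in increasing order:
11^1 ≡ 11
11^2 ≡ 60
11^3 ≡ 50
11^4 ≡ 1
The order of 11 is 4, so the subgroup it generates has 4 elements.
[(Z/61Z)^× : ⟨11⟩] = 60/4 = 15.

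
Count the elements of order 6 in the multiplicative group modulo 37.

φ(37) = 37 − 1 = 36 = 2^2 · 3^2.
In a cyclic group of order 36, there are φ(d) elements of order d for each divisor d of 36, and zero for non-divisors.
6 = 2 · 3 divides 36, and φ(6) = 2.

2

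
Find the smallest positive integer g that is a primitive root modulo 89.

φ(89) = 89 − 1 = 88 = 2^3 · 11.
g is a primitive root iff g^(88/q) ≢ 1 (mod 89) for each prime q ∈ {2, 11}.
g = 2: 2^44 ≡ 1 — hits 1, so not a primitive root.
g = 3: 3^44 ≡ 88; 3^8 ≡ 64 — none is 1, so 3 is a primitive root.
The smallest primitive root modulo 89 is 3.

3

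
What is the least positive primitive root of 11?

φ(11) = 11 − 1 = 10 = 2 · 5.
g is a primitive root iff g^(10/q) ≢ 1 (mod 11) for each prime q ∈ {2, 5}.
g = 2: 2^5 ≡ 10; 2^2 ≡ 4 — none is 1, so 2 is a primitive root.
The smallest primitive root modulo 11 is 2.

2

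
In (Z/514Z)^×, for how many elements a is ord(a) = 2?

φ(514) = φ(2)·φ(257) = 1·256 = 256 = 2^8.
In a cyclic group of order 256, there are φ(d) elements of order d for each divisor d of 256, and zero for non-divisors.
2 | 256, and φ(2) = 2 − 1 = 1.

1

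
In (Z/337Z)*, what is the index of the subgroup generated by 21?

8

Since 21 ∈ (Z/337Z)^×, its order divides φ(337) = 337 − 1 = 336 = 2^4 · 3 · 7.
Divisors of 336: 1, 2, 3, 4, 6, 7, 8, 12, 14, 16, 21, 24, 28, 42, 48, 56, 84, 112, 168, 336.
Compute 21^d (mod 337) for the divisors d until we hit 1:
21^1 ≡ 21
21^2 ≡ 104
21^3 ≡ 162
21^4 ≡ 32
21^6 ≡ 295
21^7 ≡ 129
21^8 ≡ 13
21^12 ≡ 79
21^14 ≡ 128
21^16 ≡ 169
21^21 ≡ 336
21^24 ≡ 175
21^28 ≡ 208
21^42 ≡ 1
Thus |⟨21⟩| = ord(21) = 42.
[(Z/337Z)^× : ⟨21⟩] = 336/42 = 8.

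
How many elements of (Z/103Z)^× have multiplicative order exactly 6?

2

φ(103) = 103 − 1 = 102 = 2 · 3 · 17.
Since (Z/103Z)^× is cyclic of order 102, the number of elements of order d is φ(d) when d | 102 and 0 otherwise.
6 = 2 · 3 divides 102, and φ(6) = 2.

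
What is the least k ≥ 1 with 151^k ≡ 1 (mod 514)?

256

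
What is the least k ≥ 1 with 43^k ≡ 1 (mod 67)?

22

ord(43) | φ(67) = 67 − 1 = 66 = 2 · 3 · 11.
Divisors of 66: 1, 2, 3, 6, 11, 22, 33, 66.
Compute 43^d (mod 67) for the divisors d until we hit 1:
43^1 ≡ 43 (mod 67)
43^2 ≡ 40 (mod 67)
43^3 ≡ 45 (mod 67)
43^6 ≡ 15 (mod 67)
43^11 ≡ 66 (mod 67)
43^22 ≡ 1 (mod 67) ✓
The smallest such exponent is 22, so the order of 43 is 22.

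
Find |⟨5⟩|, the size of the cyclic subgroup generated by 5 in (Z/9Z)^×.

The order of 5 must divide φ(9) = φ(3^2) = 3·(3−1) = 6 = 2 · 3.
Divisors of 6: 1, 2, 3, 6.
Evaluate successive powers at the divisors of 6:
5^1 ≡ 5
5^2 ≡ 7
5^3 ≡ 8
5^6 ≡ 1
Therefore the multiplicative order of 5 modulo 9 is 6.

6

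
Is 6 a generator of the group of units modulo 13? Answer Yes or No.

Yes

φ(13) = 13 − 1 = 12 = 2^2 · 3.
6 is a primitive root mod 13 iff 6^(φ(13)/q) ≢ 1 for every prime q | φ(13), i.e. q ∈ {2, 3}.
6^6 ≡ 12 (mod 13)  [q = 2: ≢ 1 ✓]
6^4 ≡ 9 (mod 13)  [q = 3: ≢ 1 ✓]
All checks pass, so 6 has order 12 and is a primitive root modulo 13.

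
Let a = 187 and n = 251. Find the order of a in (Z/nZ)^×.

Since 187 ∈ (Z/251Z)^×, its order divides φ(251) = 251 − 1 = 250 = 2 · 5^3.
Divisors of 250: 1, 2, 5, 10, 25, 50, 125, 250.
Evaluate successive powers at the divisors of 250:
187^1 ≡ 187 (mod 251)
187^2 ≡ 80 (mod 251)
187^5 ≡ 32 (mod 251)
187^10 ≡ 20 (mod 251)
187^25 ≡ 250 (mod 251)
187^50 ≡ 1 (mod 251) ✓
So ord_251(187) = 50.

50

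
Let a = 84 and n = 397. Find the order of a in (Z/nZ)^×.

396

Since 84 ∈ (Z/397Z)^×, its order divides φ(397) = 397 − 1 = 396 = 2^2 · 3^2 · 11.
Divisors of 396: 1, 2, 3, 4, 6, 9, 11, 12, 18, 22, 33, 36, 44, 66, 99, 132, 198, 396.
Compute 84^d (mod 397) for the divisors d until we hit 1:
84^1 ≡ 84 (mod 397)
84^2 ≡ 307 (mod 397)
84^3 ≡ 380 (mod 397)
84^4 ≡ 160 (mod 397)
84^6 ≡ 289 (mod 397)
84^9 ≡ 248 (mod 397)
84^11 ≡ 309 (mod 397)
84^12 ≡ 151 (mod 397)
84^18 ≡ 366 (mod 397)
84^22 ≡ 201 (mod 397)
84^33 ≡ 177 (mod 397)
84^36 ≡ 167 (mod 397)
84^44 ≡ 304 (mod 397)
84^66 ≡ 363 (mod 397)
84^99 ≡ 334 (mod 397)
84^132 ≡ 362 (mod 397)
84^198 ≡ 396 (mod 397)
84^396 ≡ 1 (mod 397) ✓
Therefore the multiplicative order of 84 modulo 397 is 396.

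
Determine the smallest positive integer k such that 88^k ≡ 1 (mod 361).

ord(88) | φ(361) = φ(19^2) = 19·(19−1) = 342 = 2 · 3^2 · 19.
Divisors of 342: 1, 2, 3, 6, 9, 18, 19, 38, 57, 114, 171, 342.
Compute 88^d (mod 361) for the divisors d until we hit 1:
88^1 ≡ 88 (mod 361)
88^2 ≡ 163 (mod 361)
88^3 ≡ 265 (mod 361)
88^6 ≡ 191 (mod 361)
88^9 ≡ 75 (mod 361)
88^18 ≡ 210 (mod 361)
88^19 ≡ 69 (mod 361)
88^38 ≡ 68 (mod 361)
88^57 ≡ 360 (mod 361)
88^114 ≡ 1 (mod 361) ✓
So ord_361(88) = 114.

114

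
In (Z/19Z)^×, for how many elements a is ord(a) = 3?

2

φ(19) = 19 − 1 = 18 = 2 · 3^2.
In a cyclic group of order 18, there are φ(d) elements of order d for each divisor d of 18, and zero for non-divisors.
3 | 18, and φ(3) = 3 − 1 = 2.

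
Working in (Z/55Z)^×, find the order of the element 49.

10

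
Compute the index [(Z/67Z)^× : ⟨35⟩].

2

The order of 35 must divide φ(67) = 67 − 1 = 66 = 2 · 3 · 11.
Divisors of 66: 1, 2, 3, 6, 11, 22, 33, 66.
Evaluate successive powers at the divisors of 66:
35^1 ≡ 35 (mod 67)
35^2 ≡ 19 (mod 67)
35^3 ≡ 62 (mod 67)
35^6 ≡ 25 (mod 67)
35^11 ≡ 37 (mod 67)
35^22 ≡ 29 (mod 67)
35^33 ≡ 1 (mod 67) ✓
The order of 35 is 33, so the subgroup it generates has 33 elements.
Index = |(Z/67Z)^×| / |⟨35⟩| = 66 / 33 = 2.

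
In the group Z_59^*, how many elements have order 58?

φ(59) = 59 − 1 = 58 = 2 · 29.
(Z/59Z)^× is cyclic (|G| = 58); a cyclic group of order m has exactly φ(d) elements of each order d | m, and none otherwise.
58 = 2 · 29 divides 58, and φ(58) = 28.

28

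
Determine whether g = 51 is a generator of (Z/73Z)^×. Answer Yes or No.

φ(73) = 73 − 1 = 72 = 2^3 · 3^2.
51 is a primitive root mod 73 iff 51^(φ(73)/q) ≢ 1 for every prime q | φ(73), i.e. q ∈ {2, 3}.
51^36 ≡ 72 (mod 73)  [q = 2: ≢ 1 ✓]
51^24 ≡ 1 (mod 73)  [q = 3: ≡ 1 ✗]
51^24 ≡ 1 shows ord(51) | 24, strictly less than φ(73); not a primitive root.

No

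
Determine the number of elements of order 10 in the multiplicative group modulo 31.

4

φ(31) = 31 − 1 = 30 = 2 · 3 · 5.
Since (Z/31Z)^× is cyclic of order 30, the number of elements of order d is φ(d) when d | 30 and 0 otherwise.
10 = 2 · 5 divides 30, and φ(10) = 4.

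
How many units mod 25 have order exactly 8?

0

φ(25) = φ(5^2) = 5·(5−1) = 20 = 2^2 · 5.
Since (Z/25Z)^× is cyclic of order 20, the number of elements of order d is φ(d) when d | 20 and 0 otherwise.
Here 20 is not a multiple of 8, so there are no elements of order 8.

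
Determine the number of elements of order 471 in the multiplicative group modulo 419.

φ(419) = 419 − 1 = 418 = 2 · 11 · 19.
Since (Z/419Z)^× is cyclic of order 418, the number of elements of order d is φ(d) when d | 418 and 0 otherwise.
Since 471 ∤ 418, the count is 0.

0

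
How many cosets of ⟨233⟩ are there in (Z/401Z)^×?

1

Since 233 ∈ (Z/401Z)^×, its order divides φ(401) = 401 − 1 = 400 = 2^4 · 5^2.
Divisors of 400: 1, 2, 4, 5, 8, 10, 16, 20, 25, 40, 50, 80, 100, 200, 400.
Evaluate successive powers at the divisors of 400:
233^1 ≡ 233 (mod 401)
233^2 ≡ 154 (mod 401)
233^4 ≡ 57 (mod 401)
233^5 ≡ 48 (mod 401)
233^8 ≡ 41 (mod 401)
233^10 ≡ 299 (mod 401)
233^16 ≡ 77 (mod 401)
233^20 ≡ 379 (mod 401)
233^25 ≡ 147 (mod 401)
233^40 ≡ 83 (mod 401)
233^50 ≡ 356 (mod 401)
233^80 ≡ 72 (mod 401)
233^100 ≡ 20 (mod 401)
233^200 ≡ 400 (mod 401)
233^400 ≡ 1 (mod 401) ✓
The order of 233 is 400, so the subgroup it generates has 400 elements.
[(Z/401Z)^× : ⟨233⟩] = 400/400 = 1.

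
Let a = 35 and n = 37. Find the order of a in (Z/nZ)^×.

36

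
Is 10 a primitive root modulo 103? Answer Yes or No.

No

φ(103) = 103 − 1 = 102 = 2 · 3 · 17.
An element g generates (Z/103Z)^× iff g^(102/q) ≢ 1 (mod 103) for each prime q ∈ {2, 3, 17}.
10^51 ≡ 102 (mod 103)  [q = 2: ≢ 1 ✓]
10^34 ≡ 1 (mod 103)  [q = 3: ≡ 1 ✗]
10^6 ≡ 76 (mod 103)  [q = 17: ≢ 1 ✓]
Since 10^34 ≡ 1, the order of 10 divides 34 < 102, so 10 is not a primitive root.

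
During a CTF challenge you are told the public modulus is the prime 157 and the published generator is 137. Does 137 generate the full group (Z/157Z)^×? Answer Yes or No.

Yes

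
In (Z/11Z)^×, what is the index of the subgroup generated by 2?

1

ord(2) | φ(11) = 11 − 1 = 10 = 2 · 5.
Divisors of 10: 1, 2, 5, 10.
Evaluate successive powers at the divisors of 10:
2^1 ≡ 2
2^2 ≡ 4
2^5 ≡ 10
2^10 ≡ 1
Thus |⟨2⟩| = ord(2) = 10.
The index is φ(11) / ord(2) = 10 / 10 = 1.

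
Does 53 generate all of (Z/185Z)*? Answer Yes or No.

No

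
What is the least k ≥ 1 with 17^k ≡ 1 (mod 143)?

30

By Lagrange's theorem, ord_143(17) divides φ(143) = φ(11·13) = (11−1)·(13−1) = 10·12 = 120 = 2^3 · 3 · 5.
Divisors of 120: 1, 2, 3, 4, 5, 6, 8, 10, 12, 15, 20, 24, 30, 40, 60, 120.
Test each divisor d:
17^1 ≡ 17
17^2 ≡ 3
17^3 ≡ 51
17^4 ≡ 9
17^5 ≡ 10
17^6 ≡ 27
17^8 ≡ 81
17^10 ≡ 100
17^12 ≡ 14
17^15 ≡ 142
17^20 ≡ 133
17^24 ≡ 53
17^30 ≡ 1
Hence ord(17) = 30.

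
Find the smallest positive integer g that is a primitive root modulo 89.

3

φ(89) = 89 − 1 = 88 = 2^3 · 11.
g is a primitive root iff g^(88/q) ≢ 1 (mod 89) for each prime q ∈ {2, 11}.
g = 2: 2^44 ≡ 1 — hits 1, so not a primitive root.
g = 3: 3^44 ≡ 88; 3^8 ≡ 64 — none is 1, so 3 is a primitive root.
Hence the least primitive root of 89 is 3.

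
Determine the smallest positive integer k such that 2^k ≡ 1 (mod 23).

11

ord(2) | φ(23) = 23 − 1 = 22 = 2 · 11.
Divisors of 22: 1, 2, 11, 22.
Evaluate successive powers at the divisors of 22:
2^1 ≡ 2
2^2 ≡ 4
2^11 ≡ 1
So ord_23(2) = 11.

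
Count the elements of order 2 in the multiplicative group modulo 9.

φ(9) = φ(3^2) = 3·(3−1) = 6 = 2 · 3.
(Z/9Z)^× is cyclic (|G| = 6); a cyclic group of order m has exactly φ(d) elements of each order d | m, and none otherwise.
2 | 6, and φ(2) = 2 − 1 = 1.

1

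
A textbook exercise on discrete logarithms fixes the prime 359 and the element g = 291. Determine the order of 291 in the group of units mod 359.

358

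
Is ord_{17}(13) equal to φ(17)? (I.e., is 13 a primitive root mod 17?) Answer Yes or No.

No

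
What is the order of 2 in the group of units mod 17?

ord(2) | φ(17) = 17 − 1 = 16 = 2^4.
Divisors of 16: 1, 2, 4, 8, 16.
Test each divisor d:
2^1 ≡ 2 (mod 17)
2^2 ≡ 4 (mod 17)
2^4 ≡ 16 (mod 17)
2^8 ≡ 1 (mod 17) ✓
Hence ord(2) = 8.

8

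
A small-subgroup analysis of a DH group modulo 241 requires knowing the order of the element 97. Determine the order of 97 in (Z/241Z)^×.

60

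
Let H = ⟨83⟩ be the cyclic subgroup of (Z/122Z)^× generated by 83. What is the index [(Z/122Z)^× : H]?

4

By Lagrange's theorem, ord_122(83) divides φ(122) = φ(2)·φ(61) = 1·60 = 60 = 2^2 · 3 · 5.
Divisors of 60: 1, 2, 3, 4, 5, 6, 10, 12, 15, 20, 30, 60.
Compute 83^d (mod 122) for the divisors d until we hit 1:
83^1 ≡ 83 (mod 122)
83^2 ≡ 57 (mod 122)
83^3 ≡ 95 (mod 122)
83^4 ≡ 77 (mod 122)
83^5 ≡ 47 (mod 122)
83^6 ≡ 119 (mod 122)
83^10 ≡ 13 (mod 122)
83^12 ≡ 9 (mod 122)
83^15 ≡ 1 (mod 122) ✓
So ord_122(83) = 15, hence |⟨83⟩| = 15.
Index = |(Z/122Z)^×| / |⟨83⟩| = 60 / 15 = 4.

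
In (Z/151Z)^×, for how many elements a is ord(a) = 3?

2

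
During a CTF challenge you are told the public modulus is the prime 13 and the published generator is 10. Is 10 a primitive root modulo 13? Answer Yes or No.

No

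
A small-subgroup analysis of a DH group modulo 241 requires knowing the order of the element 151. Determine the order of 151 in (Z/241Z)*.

60

By Lagrange's theorem, ord_241(151) divides φ(241) = 241 − 1 = 240 = 2^4 · 3 · 5.
Divisors of 240: 1, 2, 3, 4, 5, 6, 8, 10, 12, 15, 16, 20, 24, 30, 40, 48, 60, 80, 120, 240.
Evaluate successive powers at the divisors of 240:
151^1 ≡ 151 (mod 241)
151^2 ≡ 147 (mod 241)
151^3 ≡ 25 (mod 241)
151^4 ≡ 160 (mod 241)
151^5 ≡ 60 (mod 241)
151^6 ≡ 143 (mod 241)
151^8 ≡ 54 (mod 241)
151^10 ≡ 226 (mod 241)
151^12 ≡ 205 (mod 241)
151^15 ≡ 64 (mod 241)
151^16 ≡ 24 (mod 241)
151^20 ≡ 225 (mod 241)
151^24 ≡ 91 (mod 241)
151^30 ≡ 240 (mod 241)
151^40 ≡ 15 (mod 241)
151^48 ≡ 87 (mod 241)
151^60 ≡ 1 (mod 241) ✓
Hence ord(151) = 60.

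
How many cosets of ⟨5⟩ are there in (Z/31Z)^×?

10

Since 5 ∈ (Z/31Z)^×, its order divides φ(31) = 31 − 1 = 30 = 2 · 3 · 5.
Divisors of 30: 1, 2, 3, 5, 6, 10, 15, 30.
Check 5^d mod 31 for each divisor in increasing order:
5^1 ≡ 5 (mod 31)
5^2 ≡ 25 (mod 31)
5^3 ≡ 1 (mod 31) ✓
Thus |⟨5⟩| = ord(5) = 3.
[(Z/31Z)^× : ⟨5⟩] = 30/3 = 10.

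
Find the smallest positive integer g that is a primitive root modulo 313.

10

φ(313) = 313 − 1 = 312 = 2^3 · 3 · 13.
g is a primitive root iff g^(312/q) ≢ 1 (mod 313) for each prime q ∈ {2, 3, 13}.
g = 2: 2^156 ≡ 1 — hits 1, so not a primitive root.
g = 3: 3^156 ≡ 1 — hits 1, so not a primitive root.
g = 4: 4^156 ≡ 1 — hits 1, so not a primitive root.
g = 5: 5^156 ≡ 312; 5^104 ≡ 1 — hits 1, so not a primitive root.
g = 6: 6^156 ≡ 1 — hits 1, so not a primitive root.
g = 7: 7^156 ≡ 312; 7^104 ≡ 1 — hits 1, so not a primitive root.
g = 8: 8^156 ≡ 1 — hits 1, so not a primitive root.
g = 9: 9^156 ≡ 1 — hits 1, so not a primitive root.
g = 10: 10^156 ≡ 312; 10^104 ≡ 214; 10^24 ≡ 103 — none is 1, so 10 is a primitive root.
So 10 is the smallest generator of (Z/313Z)^×.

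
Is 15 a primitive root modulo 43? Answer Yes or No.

φ(43) = 43 − 1 = 42 = 2 · 3 · 7.
An element g generates (Z/43Z)^× iff g^(42/q) ≢ 1 (mod 43) for each prime q ∈ {2, 3, 7}.
15^21 ≡ 1 (mod 43)  [q = 2: ≡ 1 ✗]
15^14 ≡ 6 (mod 43)  [q = 3: ≢ 1 ✓]
15^6 ≡ 11 (mod 43)  [q = 7: ≢ 1 ✓]
15^21 ≡ 1 shows ord(15) | 21, strictly less than φ(43); not a primitive root.

No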